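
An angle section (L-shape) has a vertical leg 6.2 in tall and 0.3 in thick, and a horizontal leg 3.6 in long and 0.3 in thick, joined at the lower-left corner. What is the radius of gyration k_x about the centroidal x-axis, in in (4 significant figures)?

k_x ≈ 2.016 in

Treat the section as a set of non-overlapping primitives; coordinates are from the bounding-box lower-left.
Vertical leg: 0.3 × 6.2, A = 1.86 in², y = 3.1 in, Ī = 5.9582 in⁴.
Horizontal leg (remainder): 3.3 × 0.3, A = 0.99 in², y = 0.15 in, Ī = 0.007425 in⁴.
Centroid: ȳ = ΣA·y / ΣA = 2.07526 in.
Transfer each piece to the centroidal x-axis using Ī + A·d² with d = y − 2.07526:
  vertical leg: d = 1.02474 in → contributes +7.91136 in⁴
  horizontal leg (remainder): d = -1.92526 in → contributes +3.677 in⁴
Total I = 11.5884 in⁴.
Radius of gyration: k = √(I/A) = √(11.5884 / 2.85) = 2.01645 in.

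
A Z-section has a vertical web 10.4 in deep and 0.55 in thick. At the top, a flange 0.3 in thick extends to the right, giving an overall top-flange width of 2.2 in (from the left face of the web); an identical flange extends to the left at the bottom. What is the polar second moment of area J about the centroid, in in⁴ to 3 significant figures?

J ≈ 78.4 in⁴

Split into non-overlapping primitives; take the origin at the lower-left of the bounding box.
Web: 0.55 × 10.4, A = 5.72 in², y = 5.2 in, Ī = 51.556 in⁴.
Top flange (beyond web): 1.65 × 0.3, A = 0.495 in², y = 10.25 in, Ī = 0.0037125 in⁴.
Bottom flange (beyond web): 1.65 × 0.3, A = 0.495 in², y = 0.15 in, Ī = 0.0037125 in⁴.
Centroid: ȳ = ΣA·y / ΣA = 5.2 in.
Transfer each piece to the centroidal x-axis using Ī + A·d² with d = y − 5.2:
  web: d = 0 in → contributes +51.556 in⁴
  top flange (beyond web): d = 5.05 in → contributes +12.627 in⁴
  bottom flange (beyond web): d = -5.05 in → contributes +12.627 in⁴
Total I = 76.811 in⁴.
For the y-axis: x̄ = 1.925 in.
Repeating about the centroidal y-axis gives I_y = 1.5667 in⁴.
Polar second moment: J = I_x + I_y = 78.378 in⁴.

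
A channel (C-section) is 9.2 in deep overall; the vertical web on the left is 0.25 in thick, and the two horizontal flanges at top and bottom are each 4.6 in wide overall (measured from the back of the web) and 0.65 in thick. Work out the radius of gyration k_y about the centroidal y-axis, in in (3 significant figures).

Decompose the section into non-overlapping parts with the origin at the bottom-left of its bounding rectangle.
Web: 0.25 × 9.2, A = 2.3 in², x = 0.125 in, Ī = 0.011979 in⁴.
Top flange (beyond web): 4.35 × 0.65, A = 2.8275 in², x = 2.425 in, Ī = 4.4586 in⁴.
Bottom flange (beyond web): 4.35 × 0.65, A = 2.8275 in², x = 2.425 in, Ī = 4.4586 in⁴.
Centroid: x̄ = ΣA·x / ΣA = 1.76 in.
Transfer each piece to the centroidal y-axis using Ī + A·d² with d = x − 1.76:
  web: d = -1.635 in → contributes +6.1605 in⁴
  top flange (beyond web): d = 0.66499 in → contributes +5.709 in⁴
  bottom flange (beyond web): d = 0.66499 in → contributes +5.709 in⁴
Total I = 17.578 in⁴.
Radius of gyration: k = √(I/A) = √(17.578 / 7.955) = 1.4865 in.

k_y ≈ 1.49 in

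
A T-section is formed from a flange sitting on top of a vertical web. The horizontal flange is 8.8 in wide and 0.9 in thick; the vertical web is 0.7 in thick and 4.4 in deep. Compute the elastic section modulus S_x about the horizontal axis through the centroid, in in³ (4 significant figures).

Treat the section as a set of non-overlapping primitives; coordinates are from the bounding-box lower-left.
Flange: 8.8 × 0.9, A = 7.92 in², y = 4.85 in, Ī = 0.5346 in⁴.
Web: 0.7 × 4.4, A = 3.08 in², y = 2.2 in, Ī = 4.96907 in⁴.
Centroid: ȳ = ΣA·y / ΣA = 4.108 in.
Transfer each piece to the horizontal axis through the centroid using Ī + A·d² with d = y − 4.108:
  flange: d = 0.742 in → contributes +4.89507 in⁴
  web: d = -1.908 in → contributes +16.1817 in⁴
Total I = 21.0768 in⁴.
Extreme fibre distance c = 4.108 in; S = I/c = 5.13066 in³.

S_x ≈ 5.131 in³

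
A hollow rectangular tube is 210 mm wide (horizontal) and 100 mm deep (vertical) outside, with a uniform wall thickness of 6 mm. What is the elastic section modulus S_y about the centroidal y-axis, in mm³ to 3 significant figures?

Treat the section as a set of non-overlapping primitives; coordinates are from the bounding-box lower-left.
Outer rectangle: 210 × 100, A = 21 000 mm², x = 105 mm, Ī = 77 175 000 mm⁴.
Inner void (subtracted): 198 × 88, A = 17 424 mm², x = 105 mm, Ī = 56 924 208 mm⁴.
By symmetry the centroid is at mid-width, x̄ = 105 mm.
All pieces are centred on the centroidal y-axis, so I = ΣĪ (holes subtracted) = 20 250 792 mm⁴.
Extreme fibre distance c = 105 mm; S = I/c = 192 865 mm³.

S_y ≈ 1.93 × 10⁵ mm³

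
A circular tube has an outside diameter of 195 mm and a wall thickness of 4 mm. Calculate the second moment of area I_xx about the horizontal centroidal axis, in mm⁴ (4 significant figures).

I_xx ≈ 1.095 × 10⁷ mm⁴

Split into non-overlapping primitives; take the origin at the lower-left of the bounding box.
Outer circle: ⌀195, A = 29864.8 mm², y = 97.5 mm, Ī = 70 975 481 mm⁴.
Bore (subtracted): ⌀187, A = 27464.6 mm², y = 97.5 mm, Ī = 60 025 574 mm⁴.
By symmetry the centroid is at mid-height, ȳ = 97.5 mm.
All pieces are centred on the horizontal centroidal axis, so I = ΣĪ (holes subtracted) = 10 949 907 mm⁴.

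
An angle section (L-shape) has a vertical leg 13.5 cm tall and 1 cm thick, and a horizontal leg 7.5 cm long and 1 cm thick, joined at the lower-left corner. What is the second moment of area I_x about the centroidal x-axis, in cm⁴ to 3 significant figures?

Decompose the section into non-overlapping parts with the origin at the bottom-left of its bounding rectangle.
Vertical leg: 1 × 13.5, A = 13.5 cm², y = 6.75 cm, Ī = 205.03 cm⁴.
Horizontal leg (remainder): 6.5 × 1, A = 6.5 cm², y = 0.5 cm, Ī = 0.54167 cm⁴.
Centroid: ȳ = ΣA·y / ΣA = 4.7188 cm.
Transfer each piece to the centroidal x-axis using Ī + A·d² with d = y − 4.7188:
  vertical leg: d = 2.0313 cm → contributes +260.73 cm⁴
  horizontal leg (remainder): d = -4.2188 cm → contributes +116.23 cm⁴
Total I = 376.96 cm⁴.

I_x ≈ 377 cm⁴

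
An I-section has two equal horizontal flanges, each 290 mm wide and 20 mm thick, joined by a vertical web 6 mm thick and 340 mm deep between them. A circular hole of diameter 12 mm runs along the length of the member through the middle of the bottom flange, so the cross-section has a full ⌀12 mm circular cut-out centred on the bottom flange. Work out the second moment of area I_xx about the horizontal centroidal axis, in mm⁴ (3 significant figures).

I_xx ≈ 3.92 × 10⁸ mm⁴

Treat the section as a set of non-overlapping primitives; coordinates are from the bounding-box lower-left.
Bottom flange: 290 × 20, A = 5 800 mm², y = 10 mm, Ī = 193 333 mm⁴.
Web: 6 × 340, A = 2 040 mm², y = 190 mm, Ī = 19 652 000 mm⁴.
Top flange: 290 × 20, A = 5 800 mm², y = 370 mm, Ī = 193 333 mm⁴.
Hole (subtracted): ⌀12, A = 113.1 mm², y = 10 mm, Ī = 1017.9 mm⁴.
Centroid: ȳ = ΣA·y / ΣA = 191.5 mm.
Transfer each piece to the horizontal centroidal axis using Ī + A·d² with d = y − 191.5:
  bottom flange: d = -181.5 mm → contributes +191 268 838 mm⁴
  web: d = -1.505 mm → contributes +19 656 620 mm⁴
  top flange: d = 178.5 mm → contributes +184 984 102 mm⁴
  hole: d = -181.5 mm → contributes −3 726 902 mm⁴
Total I = 392 182 658 mm⁴.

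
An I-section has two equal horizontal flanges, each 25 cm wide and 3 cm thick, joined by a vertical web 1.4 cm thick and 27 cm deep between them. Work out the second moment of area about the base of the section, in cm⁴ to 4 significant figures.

Break the section into simple shapes (no overlaps), measuring from the bottom-left corner of the bounding box.
Bottom flange: 25 × 3, A = 75 cm², y = 1.5 cm, Ī = 56.25 cm⁴.
Web: 1.4 × 27, A = 37.8 cm², y = 16.5 cm, Ī = 2296.35 cm⁴.
Top flange: 25 × 3, A = 75 cm², y = 31.5 cm, Ī = 56.25 cm⁴.
Transfer each piece to the base of the section using Ī + A·d² with d = y − 0:
  bottom flange: d = 1.5 cm → contributes +225 cm⁴
  web: d = 16.5 cm → contributes +12587.4 cm⁴
  top flange: d = 31.5 cm → contributes +74 475 cm⁴
Total I = 87287.4 cm⁴.

I_base ≈ 8.729 × 10⁴ cm⁴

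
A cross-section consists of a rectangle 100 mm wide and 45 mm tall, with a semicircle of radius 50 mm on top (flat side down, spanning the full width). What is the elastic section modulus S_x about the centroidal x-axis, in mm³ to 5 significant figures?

S_x ≈ 1.0463 × 10⁵ mm³

Break the section into simple shapes (no overlaps), measuring from the bottom-left corner of the bounding box.
Rectangular body: 100 × 45, A = 4 500 mm², y = 22.5 mm, Ī = 759 375 mm⁴.
Semicircular cap: semicircle r = 50, A = 3926.991 mm², y = 66.22066 mm, Ī = 685 981 mm⁴.
Centroid: ȳ = ΣA·y / ΣA = 42.8739 mm.
Transfer each piece to the centroidal x-axis using Ī + A·d² with d = y − 42.8739:
  rectangular body: d = -20.3739 mm → contributes +2 627 305 mm⁴
  semicircular cap: d = 23.34676 mm → contributes +2 826 471 mm⁴
Total I = 5 453 777 mm⁴.
Extreme fibre distance c = 52.1261 mm; S = I/c = 104626.6 mm³.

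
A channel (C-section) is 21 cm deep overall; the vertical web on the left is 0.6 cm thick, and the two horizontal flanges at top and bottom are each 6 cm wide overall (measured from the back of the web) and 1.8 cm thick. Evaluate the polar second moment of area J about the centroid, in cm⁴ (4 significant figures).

J ≈ 2376 cm⁴

Treat the section as a set of non-overlapping primitives; coordinates are from the bounding-box lower-left.
Web: 0.6 × 21, A = 12.6 cm², y = 10.5 cm, Ī = 463.05 cm⁴.
Top flange (beyond web): 5.4 × 1.8, A = 9.72 cm², y = 20.1 cm, Ī = 2.6244 cm⁴.
Bottom flange (beyond web): 5.4 × 1.8, A = 9.72 cm², y = 0.9 cm, Ī = 2.6244 cm⁴.
By symmetry the centroid is at mid-height, ȳ = 10.5 cm.
Transfer each piece to the centroidal x-axis using Ī + A·d² with d = y − 10.5:
  web: d = 0 cm → contributes +463.05 cm⁴
  top flange (beyond web): d = 9.6 cm → contributes +898.42 cm⁴
  bottom flange (beyond web): d = -9.6 cm → contributes +898.42 cm⁴
Total I = 2259.89 cm⁴.
For the y-axis: x̄ = 2.12022 cm.
Repeating about the centroidal y-axis gives I_y = 116.422 cm⁴.
Polar second moment: J = I_x + I_y = 2376.31 cm⁴.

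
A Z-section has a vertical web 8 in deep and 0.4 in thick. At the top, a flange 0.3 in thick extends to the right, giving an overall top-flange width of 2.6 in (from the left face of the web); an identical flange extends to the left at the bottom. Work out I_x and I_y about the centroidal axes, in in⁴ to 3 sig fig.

Treat the section as a set of non-overlapping primitives; coordinates are from the bounding-box lower-left.
Web: 0.4 × 8, A = 3.2 in², y = 4 in, Ī = 17.067 in⁴.
Top flange (beyond web): 2.2 × 0.3, A = 0.66 in², y = 7.85 in, Ī = 0.00495 in⁴.
Bottom flange (beyond web): 2.2 × 0.3, A = 0.66 in², y = 0.15 in, Ī = 0.00495 in⁴.
Centroid: ȳ = ΣA·y / ΣA = 4 in.
Transfer each piece to the centroidal x-axis using Ī + A·d² with d = y − 4:
  web: d = 0 in → contributes +17.067 in⁴
  top flange (beyond web): d = 3.85 in → contributes +9.7878 in⁴
  bottom flange (beyond web): d = -3.85 in → contributes +9.7878 in⁴
Total I = 36.642 in⁴.
For the y-axis: x̄ = 2.4 in.
Repeating about the centroidal y-axis gives I_y = 2.8059 in⁴.

I_x ≈ 36.6 in⁴, I_y ≈ 2.81 in⁴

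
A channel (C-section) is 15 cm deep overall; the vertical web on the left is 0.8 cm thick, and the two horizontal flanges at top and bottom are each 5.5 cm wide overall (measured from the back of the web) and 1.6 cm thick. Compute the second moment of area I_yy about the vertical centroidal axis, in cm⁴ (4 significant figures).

I_yy ≈ 78.80 cm⁴

Treat the section as a set of non-overlapping primitives; coordinates are from the bounding-box lower-left.
Web: 0.8 × 15, A = 12 cm², x = 0.4 cm, Ī = 0.64 cm⁴.
Top flange (beyond web): 4.7 × 1.6, A = 7.52 cm², x = 3.15 cm, Ī = 13.8431 cm⁴.
Bottom flange (beyond web): 4.7 × 1.6, A = 7.52 cm², x = 3.15 cm, Ī = 13.8431 cm⁴.
Centroid: x̄ = ΣA·x / ΣA = 1.92959 cm.
Transfer each piece to the vertical centroidal axis using Ī + A·d² with d = x − 1.92959:
  web: d = -1.52959 cm → contributes +28.7156 cm⁴
  top flange (beyond web): d = 1.22041 cm → contributes +25.0434 cm⁴
  bottom flange (beyond web): d = 1.22041 cm → contributes +25.0434 cm⁴
Total I = 78.8025 cm⁴.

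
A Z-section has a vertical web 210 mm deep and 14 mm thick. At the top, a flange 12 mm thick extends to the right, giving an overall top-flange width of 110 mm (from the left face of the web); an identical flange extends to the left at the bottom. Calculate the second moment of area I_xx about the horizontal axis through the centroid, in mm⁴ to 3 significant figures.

I_xx ≈ 3.34 × 10⁷ mm⁴

Treat the section as a set of non-overlapping primitives; coordinates are from the bounding-box lower-left.
Web: 14 × 210, A = 2 940 mm², y = 105 mm, Ī = 10 804 500 mm⁴.
Top flange (beyond web): 96 × 12, A = 1 152 mm², y = 204 mm, Ī = 13 824 mm⁴.
Bottom flange (beyond web): 96 × 12, A = 1 152 mm², y = 6 mm, Ī = 13 824 mm⁴.
Centroid: ȳ = ΣA·y / ΣA = 105 mm.
Transfer each piece to the horizontal axis through the centroid using Ī + A·d² with d = y − 105:
  web: d = 0 mm → contributes +10 804 500 mm⁴
  top flange (beyond web): d = 99 mm → contributes +11 304 576 mm⁴
  bottom flange (beyond web): d = -99 mm → contributes +11 304 576 mm⁴
Total I = 33 413 652 mm⁴.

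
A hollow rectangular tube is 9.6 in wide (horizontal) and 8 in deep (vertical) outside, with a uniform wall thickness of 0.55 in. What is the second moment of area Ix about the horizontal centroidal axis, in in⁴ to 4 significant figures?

Ix ≈ 176.9 in⁴

Break the section into simple shapes (no overlaps), measuring from the bottom-left corner of the bounding box.
Outer rectangle: 9.6 × 8, A = 76.8 in², y = 4 in, Ī = 409.6 in⁴.
Inner void (subtracted): 8.5 × 6.9, A = 58.65 in², y = 4 in, Ī = 232.694 in⁴.
By symmetry the centroid is at mid-height, ȳ = 4 in.
All pieces are centred on the horizontal centroidal axis, so I = ΣĪ (holes subtracted) = 176.906 in⁴.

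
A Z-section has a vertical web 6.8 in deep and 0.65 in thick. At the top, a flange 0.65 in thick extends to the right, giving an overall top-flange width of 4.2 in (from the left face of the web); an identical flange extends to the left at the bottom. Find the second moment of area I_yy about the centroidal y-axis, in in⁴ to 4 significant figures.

I_yy ≈ 25.35 in⁴

Split into non-overlapping primitives; take the origin at the lower-left of the bounding box.
Web: 0.65 × 6.8, A = 4.42 in², x = 3.875 in, Ī = 0.155621 in⁴.
Top flange (beyond web): 3.55 × 0.65, A = 2.3075 in², x = 5.975 in, Ī = 2.42336 in⁴.
Bottom flange (beyond web): 3.55 × 0.65, A = 2.3075 in², x = 1.775 in, Ī = 2.42336 in⁴.
Centroid: x̄ = ΣA·x / ΣA = 3.875 in.
Transfer each piece to the centroidal y-axis using Ī + A·d² with d = x − 3.875:
  web: d = 0 in → contributes +0.155621 in⁴
  top flange (beyond web): d = 2.1 in → contributes +12.5994 in⁴
  bottom flange (beyond web): d = -2.1 in → contributes +12.5994 in⁴
Total I = 25.3545 in⁴.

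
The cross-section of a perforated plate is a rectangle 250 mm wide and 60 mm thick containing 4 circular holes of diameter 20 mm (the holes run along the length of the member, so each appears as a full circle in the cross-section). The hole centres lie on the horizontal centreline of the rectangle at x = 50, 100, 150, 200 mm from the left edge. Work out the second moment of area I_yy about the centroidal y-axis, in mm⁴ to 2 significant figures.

Split into non-overlapping primitives; take the origin at the lower-left of the bounding box.
Plate: 250 × 60, A = 15 000 mm², x = 125 mm, Ī = 78 125 000 mm⁴.
Hole 1 (subtracted): ⌀20, A = 314.2 mm², x = 50 mm, Ī = 7 854 mm⁴.
Hole 2 (subtracted): ⌀20, A = 314.2 mm², x = 100 mm, Ī = 7 854 mm⁴.
Hole 3 (subtracted): ⌀20, A = 314.2 mm², x = 150 mm, Ī = 7 854 mm⁴.
Hole 4 (subtracted): ⌀20, A = 314.2 mm², x = 200 mm, Ī = 7 854 mm⁴.
By symmetry the centroid is at mid-width, x̄ = 125 mm.
Transfer each piece to the centroidal y-axis using Ī + A·d² with d = x − 125:
  plate: d = 0 mm → contributes +78 125 000 mm⁴
  hole 1: d = -75 mm → contributes −1 775 000 mm⁴
  hole 2: d = -25 mm → contributes −204 204 mm⁴
  hole 3: d = 25 mm → contributes −204 204 mm⁴
  hole 4: d = 75 mm → contributes −1 775 000 mm⁴
Total I = 74 166 593 mm⁴.

I_yy ≈ 7.4 × 10⁷ mm⁴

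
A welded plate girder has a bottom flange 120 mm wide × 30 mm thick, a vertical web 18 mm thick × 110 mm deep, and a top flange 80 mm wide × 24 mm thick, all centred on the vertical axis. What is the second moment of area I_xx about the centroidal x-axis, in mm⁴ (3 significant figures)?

I_xx ≈ 2.66 × 10⁷ mm⁴

Decompose the section into non-overlapping parts with the origin at the bottom-left of its bounding rectangle.
Bottom plate: 120 × 30, A = 3 600 mm², y = 15 mm, Ī = 270 000 mm⁴.
Web plate: 18 × 110, A = 1 980 mm², y = 85 mm, Ī = 1 996 500 mm⁴.
Top plate: 80 × 24, A = 1 920 mm², y = 152 mm, Ī = 92 160 mm⁴.
Centroid: ȳ = ΣA·y / ΣA = 68.552 mm.
Transfer each piece to the centroidal x-axis using Ī + A·d² with d = y − 68.552:
  bottom plate: d = -53.552 mm → contributes +10 594 140 mm⁴
  web plate: d = 16.448 mm → contributes +2 532 163 mm⁴
  top plate: d = 83.448 mm → contributes +13 462 212 mm⁴
Total I = 26 588 515 mm⁴.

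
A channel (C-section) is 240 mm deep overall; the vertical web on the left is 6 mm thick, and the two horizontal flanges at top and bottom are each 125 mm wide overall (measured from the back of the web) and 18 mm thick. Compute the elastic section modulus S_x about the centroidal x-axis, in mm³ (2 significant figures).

Split into non-overlapping primitives; take the origin at the lower-left of the bounding box.
Web: 6 × 240, A = 1 440 mm², y = 120 mm, Ī = 6 912 000 mm⁴.
Top flange (beyond web): 119 × 18, A = 2 142 mm², y = 231 mm, Ī = 57 834 mm⁴.
Bottom flange (beyond web): 119 × 18, A = 2 142 mm², y = 9 mm, Ī = 57 834 mm⁴.
By symmetry the centroid is at mid-height, ȳ = 120 mm.
Transfer each piece to the centroidal x-axis using Ī + A·d² with d = y − 120:
  web: d = 0 mm → contributes +6 912 000 mm⁴
  top flange (beyond web): d = 111 mm → contributes +26 449 416 mm⁴
  bottom flange (beyond web): d = -111 mm → contributes +26 449 416 mm⁴
Total I = 59 810 832 mm⁴.
Extreme fibre distance c = 120 mm; S = I/c = 498 424 mm³.

S_x ≈ 5.0 × 10⁵ mm³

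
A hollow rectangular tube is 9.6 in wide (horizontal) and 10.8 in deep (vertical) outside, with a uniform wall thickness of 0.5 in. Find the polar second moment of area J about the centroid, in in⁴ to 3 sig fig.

Split into non-overlapping primitives; take the origin at the lower-left of the bounding box.
Outer rectangle: 9.6 × 10.8, A = 103.68 in², y = 5.4 in, Ī = 1007.8 in⁴.
Inner void (subtracted): 8.6 × 9.8, A = 84.28 in², y = 5.4 in, Ī = 674.52 in⁴.
By symmetry the centroid is at mid-height, ȳ = 5.4 in.
All pieces are centred on the centroidal x-axis, so I = ΣĪ (holes subtracted) = 333.25 in⁴.
Repeating about the centroidal y-axis gives I_y = 276.82 in⁴.
Polar second moment: J = I_x + I_y = 610.07 in⁴.

J ≈ 610 in⁴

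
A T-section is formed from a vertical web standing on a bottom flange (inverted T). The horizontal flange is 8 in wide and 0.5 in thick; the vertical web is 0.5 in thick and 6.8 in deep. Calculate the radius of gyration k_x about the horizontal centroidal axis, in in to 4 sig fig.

k_x ≈ 2.256 in

Decompose the section into non-overlapping parts with the origin at the bottom-left of its bounding rectangle.
Flange: 8 × 0.5, A = 4 in², y = 0.25 in, Ī = 0.0833333 in⁴.
Web: 0.5 × 6.8, A = 3.4 in², y = 3.9 in, Ī = 13.1013 in⁴.
Centroid: ȳ = ΣA·y / ΣA = 1.92703 in.
Transfer each piece to the horizontal centroidal axis using Ī + A·d² with d = y − 1.92703:
  flange: d = -1.67703 in → contributes +11.333 in⁴
  web: d = 1.97297 in → contributes +26.3362 in⁴
Total I = 37.6693 in⁴.
Radius of gyration: k = √(I/A) = √(37.6693 / 7.4) = 2.2562 in.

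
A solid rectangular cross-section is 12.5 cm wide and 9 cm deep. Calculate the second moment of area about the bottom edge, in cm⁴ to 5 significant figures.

The section: 12.5 × 9, A = 112.5 cm², y = 4.5 cm, Ī = 759.375 cm⁴.
Transfer it to the base of the section using Ī + A·d² with d = y − 0:
  the section: d = 4.5 cm → contributes +3037.5 cm⁴
Total I = 3037.5 cm⁴.

I_base ≈ 3037.5 cm⁴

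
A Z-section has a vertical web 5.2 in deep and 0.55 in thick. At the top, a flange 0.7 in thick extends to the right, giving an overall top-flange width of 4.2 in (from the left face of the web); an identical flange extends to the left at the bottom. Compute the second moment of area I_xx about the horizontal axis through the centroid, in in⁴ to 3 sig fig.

I_xx ≈ 32.5 in⁴

Decompose the section into non-overlapping parts with the origin at the bottom-left of its bounding rectangle.
Web: 0.55 × 5.2, A = 2.86 in², y = 2.6 in, Ī = 6.4445 in⁴.
Top flange (beyond web): 3.65 × 0.7, A = 2.555 in², y = 4.85 in, Ī = 0.10433 in⁴.
Bottom flange (beyond web): 3.65 × 0.7, A = 2.555 in², y = 0.35 in, Ī = 0.10433 in⁴.
Centroid: ȳ = ΣA·y / ΣA = 2.6 in.
Transfer each piece to the horizontal axis through the centroid using Ī + A·d² with d = y − 2.6:
  web: d = 0 in → contributes +6.4445 in⁴
  top flange (beyond web): d = 2.25 in → contributes +13.039 in⁴
  bottom flange (beyond web): d = -2.25 in → contributes +13.039 in⁴
Total I = 32.523 in⁴.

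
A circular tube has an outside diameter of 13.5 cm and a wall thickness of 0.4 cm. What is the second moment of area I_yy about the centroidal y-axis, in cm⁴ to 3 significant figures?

Decompose the section into non-overlapping parts with the origin at the bottom-left of its bounding rectangle.
Outer circle: ⌀13.5, A = 143.14 cm², x = 6.75 cm, Ī = 1630.4 cm⁴.
Bore (subtracted): ⌀12.7, A = 126.68 cm², x = 6.75 cm, Ī = 1 277 cm⁴.
By symmetry the centroid is at mid-width, x̄ = 6.75 cm.
All pieces are centred on the centroidal y-axis, so I = ΣĪ (holes subtracted) = 353.46 cm⁴.

I_yy ≈ 353 cm⁴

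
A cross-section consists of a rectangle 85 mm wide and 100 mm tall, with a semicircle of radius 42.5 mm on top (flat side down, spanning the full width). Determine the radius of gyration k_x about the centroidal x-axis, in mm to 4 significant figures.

k_x ≈ 39.05 mm

Break the section into simple shapes (no overlaps), measuring from the bottom-left corner of the bounding box.
Rectangular body: 85 × 100, A = 8 500 mm², y = 50 mm, Ī = 7 083 333 mm⁴.
Semicircular cap: semicircle r = 42.5, A = 2837.25 mm², y = 118.038 mm, Ī = 358 086 mm⁴.
Centroid: ȳ = ΣA·y / ΣA = 67.027 mm.
Transfer each piece to the centroidal x-axis using Ī + A·d² with d = y − 67.027:
  rectangular body: d = -17.027 mm → contributes +9 547 649 mm⁴
  semicircular cap: d = 51.0105 mm → contributes +7 740 826 mm⁴
Total I = 17 288 475 mm⁴.
Radius of gyration: k = √(I/A) = √(17 288 475 / 11337.3) = 39.0503 mm.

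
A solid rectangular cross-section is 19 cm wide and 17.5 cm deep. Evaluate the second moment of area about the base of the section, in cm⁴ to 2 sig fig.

The section: 19 × 17.5, A = 332.5 cm², y = 8.75 cm, Ī = 8 486 cm⁴.
Transfer it to the base of the section using Ī + A·d² with d = y − 0:
  the section: d = 8.75 cm → contributes +33 943 cm⁴
Total I = 33 943 cm⁴.

I_base ≈ 3.4 × 10⁴ cm⁴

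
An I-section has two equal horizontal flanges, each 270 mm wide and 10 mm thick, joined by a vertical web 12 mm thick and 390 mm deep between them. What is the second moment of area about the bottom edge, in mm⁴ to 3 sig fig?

Split into non-overlapping primitives; take the origin at the lower-left of the bounding box.
Bottom flange: 270 × 10, A = 2 700 mm², y = 5 mm, Ī = 22 500 mm⁴.
Web: 12 × 390, A = 4 680 mm², y = 205 mm, Ī = 59 319 000 mm⁴.
Top flange: 270 × 10, A = 2 700 mm², y = 405 mm, Ī = 22 500 mm⁴.
Transfer each piece to a horizontal axis along the bottom face using Ī + A·d² with d = y − 0:
  bottom flange: d = 5 mm → contributes +90 000 mm⁴
  web: d = 205 mm → contributes +255 996 000 mm⁴
  top flange: d = 405 mm → contributes +442 890 000 mm⁴
Total I = 698 976 000 mm⁴.

I_base ≈ 6.99 × 10⁸ mm⁴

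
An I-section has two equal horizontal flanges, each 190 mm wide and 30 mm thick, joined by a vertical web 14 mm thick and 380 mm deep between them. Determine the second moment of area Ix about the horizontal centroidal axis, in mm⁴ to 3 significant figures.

Treat the section as a set of non-overlapping primitives; coordinates are from the bounding-box lower-left.
Bottom flange: 190 × 30, A = 5 700 mm², y = 15 mm, Ī = 427 500 mm⁴.
Web: 14 × 380, A = 5 320 mm², y = 220 mm, Ī = 64 017 333 mm⁴.
Top flange: 190 × 30, A = 5 700 mm², y = 425 mm, Ī = 427 500 mm⁴.
By symmetry the centroid is at mid-height, ȳ = 220 mm.
Transfer each piece to the horizontal centroidal axis using Ī + A·d² with d = y − 220:
  bottom flange: d = -205 mm → contributes +239 970 000 mm⁴
  web: d = 0 mm → contributes +64 017 333 mm⁴
  top flange: d = 205 mm → contributes +239 970 000 mm⁴
Total I = 543 957 333 mm⁴.

Ix ≈ 5.44 × 10⁸ mm⁴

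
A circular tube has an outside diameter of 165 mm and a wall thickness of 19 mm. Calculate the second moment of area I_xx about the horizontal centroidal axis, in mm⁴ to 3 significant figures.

I_xx ≈ 2.36 × 10⁷ mm⁴

Split into non-overlapping primitives; take the origin at the lower-left of the bounding box.
Outer circle: ⌀165, A = 21 382 mm², y = 82.5 mm, Ī = 36 383 601 mm⁴.
Bore (subtracted): ⌀127, A = 12 668 mm², y = 82.5 mm, Ī = 12 769 820 mm⁴.
By symmetry the centroid is at mid-height, ȳ = 82.5 mm.
All pieces are centred on the horizontal centroidal axis, so I = ΣĪ (holes subtracted) = 23 613 780 mm⁴.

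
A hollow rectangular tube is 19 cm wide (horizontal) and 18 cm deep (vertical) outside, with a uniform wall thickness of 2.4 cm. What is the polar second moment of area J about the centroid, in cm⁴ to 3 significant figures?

Treat the section as a set of non-overlapping primitives; coordinates are from the bounding-box lower-left.
Outer rectangle: 19 × 18, A = 342 cm², y = 9 cm, Ī = 9 234 cm⁴.
Inner void (subtracted): 14.2 × 13.2, A = 187.44 cm², y = 9 cm, Ī = 2721.6 cm⁴.
By symmetry the centroid is at mid-height, ȳ = 9 cm.
All pieces are centred on the centroidal x-axis, so I = ΣĪ (holes subtracted) = 6512.4 cm⁴.
Repeating about the centroidal y-axis gives I_y = 7138.9 cm⁴.
Polar second moment: J = I_x + I_y = 13 651 cm⁴.

J ≈ 1.37 × 10⁴ cm⁴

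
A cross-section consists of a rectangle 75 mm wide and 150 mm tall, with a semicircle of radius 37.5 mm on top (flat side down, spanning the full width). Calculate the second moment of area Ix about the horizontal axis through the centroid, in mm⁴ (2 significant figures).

Decompose the section into non-overlapping parts with the origin at the bottom-left of its bounding rectangle.
Rectangular body: 75 × 150, A = 11 250 mm², y = 75 mm, Ī = 21 093 750 mm⁴.
Semicircular cap: semicircle r = 37.5, A = 2 209 mm², y = 165.9 mm, Ī = 217 049 mm⁴.
Centroid: ȳ = ΣA·y / ΣA = 89.92 mm.
Transfer each piece to the horizontal axis through the centroid using Ī + A·d² with d = y − 89.92:
  rectangular body: d = -14.92 mm → contributes +23 598 544 mm⁴
  semicircular cap: d = 75.99 mm → contributes +12 973 857 mm⁴
Total I = 36 572 401 mm⁴.

Ix ≈ 3.7 × 10⁷ mm⁴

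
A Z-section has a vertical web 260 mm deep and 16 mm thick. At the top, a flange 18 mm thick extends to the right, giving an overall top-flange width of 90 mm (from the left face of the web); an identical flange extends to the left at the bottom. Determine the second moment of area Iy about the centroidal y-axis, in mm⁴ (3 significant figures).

Iy ≈ 6.70 × 10⁶ mm⁴

Break the section into simple shapes (no overlaps), measuring from the bottom-left corner of the bounding box.
Web: 16 × 260, A = 4 160 mm², x = 82 mm, Ī = 88 747 mm⁴.
Top flange (beyond web): 74 × 18, A = 1 332 mm², x = 127 mm, Ī = 607 836 mm⁴.
Bottom flange (beyond web): 74 × 18, A = 1 332 mm², x = 37 mm, Ī = 607 836 mm⁴.
Centroid: x̄ = ΣA·x / ΣA = 82 mm.
Transfer each piece to the centroidal y-axis using Ī + A·d² with d = x − 82:
  web: d = 0 mm → contributes +88 747 mm⁴
  top flange (beyond web): d = 45 mm → contributes +3 305 136 mm⁴
  bottom flange (beyond web): d = -45 mm → contributes +3 305 136 mm⁴
Total I = 6 699 019 mm⁴.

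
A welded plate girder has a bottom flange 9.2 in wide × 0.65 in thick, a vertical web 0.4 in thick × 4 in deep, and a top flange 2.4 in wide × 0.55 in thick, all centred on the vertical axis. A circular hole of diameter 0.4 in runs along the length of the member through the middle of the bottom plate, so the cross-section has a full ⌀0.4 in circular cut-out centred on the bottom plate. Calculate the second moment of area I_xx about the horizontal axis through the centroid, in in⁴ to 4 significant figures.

I_xx ≈ 28.03 in⁴

Treat the section as a set of non-overlapping primitives; coordinates are from the bounding-box lower-left.
Bottom plate: 9.2 × 0.65, A = 5.98 in², y = 0.325 in, Ī = 0.210546 in⁴.
Web plate: 0.4 × 4, A = 1.6 in², y = 2.65 in, Ī = 2.13333 in⁴.
Top plate: 2.4 × 0.55, A = 1.32 in², y = 4.925 in, Ī = 0.033275 in⁴.
Hole (subtracted): ⌀0.4, A = 0.125664 in², y = 0.325 in, Ī = 0.00125664 in⁴.
Centroid: ȳ = ΣA·y / ΣA = 1.44098 in.
Transfer each piece to the horizontal axis through the centroid using Ī + A·d² with d = y − 1.44098:
  bottom plate: d = -1.11598 in → contributes +7.65813 in⁴
  web plate: d = 1.20902 in → contributes +4.47209 in⁴
  top plate: d = 3.48402 in → contributes +16.0559 in⁴
  hole: d = -1.11598 in → contributes −0.15776 in⁴
Total I = 28.0284 in⁴.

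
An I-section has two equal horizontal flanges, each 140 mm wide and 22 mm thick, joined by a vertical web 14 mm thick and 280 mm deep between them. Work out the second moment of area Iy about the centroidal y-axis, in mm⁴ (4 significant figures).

Treat the section as a set of non-overlapping primitives; coordinates are from the bounding-box lower-left.
Bottom flange: 140 × 22, A = 3 080 mm², x = 70 mm, Ī = 5 030 667 mm⁴.
Web: 14 × 280, A = 3 920 mm², x = 70 mm, Ī = 64026.7 mm⁴.
Top flange: 140 × 22, A = 3 080 mm², x = 70 mm, Ī = 5 030 667 mm⁴.
By symmetry the centroid is at mid-width, x̄ = 70 mm.
All pieces are centred on the centroidal y-axis, so I = ΣĪ = 10 125 360 mm⁴.

Iy ≈ 1.013 × 10⁷ mm⁴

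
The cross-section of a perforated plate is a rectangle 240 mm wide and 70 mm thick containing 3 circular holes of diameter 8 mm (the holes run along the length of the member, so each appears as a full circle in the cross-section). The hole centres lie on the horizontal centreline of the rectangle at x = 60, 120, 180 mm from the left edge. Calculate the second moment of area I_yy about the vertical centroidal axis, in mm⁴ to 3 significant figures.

I_yy ≈ 8.03 × 10⁷ mm⁴

Treat the section as a set of non-overlapping primitives; coordinates are from the bounding-box lower-left.
Plate: 240 × 70, A = 16 800 mm², x = 120 mm, Ī = 80 640 000 mm⁴.
Hole 1 (subtracted): ⌀8, A = 50.265 mm², x = 60 mm, Ī = 201.06 mm⁴.
Hole 2 (subtracted): ⌀8, A = 50.265 mm², x = 120 mm, Ī = 201.06 mm⁴.
Hole 3 (subtracted): ⌀8, A = 50.265 mm², x = 180 mm, Ī = 201.06 mm⁴.
By symmetry the centroid is at mid-width, x̄ = 120 mm.
Transfer each piece to the vertical centroidal axis using Ī + A·d² with d = x − 120:
  plate: d = 0 mm → contributes +80 640 000 mm⁴
  hole 1: d = -60 mm → contributes −181 157 mm⁴
  hole 2: d = 0 mm → contributes −201.06 mm⁴
  hole 3: d = 60 mm → contributes −181 157 mm⁴
Total I = 80 277 485 mm⁴.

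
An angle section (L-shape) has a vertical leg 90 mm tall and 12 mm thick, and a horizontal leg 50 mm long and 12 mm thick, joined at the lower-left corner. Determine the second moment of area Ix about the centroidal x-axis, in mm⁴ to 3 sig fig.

Break the section into simple shapes (no overlaps), measuring from the bottom-left corner of the bounding box.
Vertical leg: 12 × 90, A = 1 080 mm², y = 45 mm, Ī = 729 000 mm⁴.
Horizontal leg (remainder): 38 × 12, A = 456 mm², y = 6 mm, Ī = 5 472 mm⁴.
Centroid: ȳ = ΣA·y / ΣA = 33.422 mm.
Transfer each piece to the centroidal x-axis using Ī + A·d² with d = y − 33.422:
  vertical leg: d = 11.578 mm → contributes +873 777 mm⁴
  horizontal leg (remainder): d = -27.422 mm → contributes +348 365 mm⁴
Total I = 1 222 143 mm⁴.

Ix ≈ 1.22 × 10⁶ mm⁴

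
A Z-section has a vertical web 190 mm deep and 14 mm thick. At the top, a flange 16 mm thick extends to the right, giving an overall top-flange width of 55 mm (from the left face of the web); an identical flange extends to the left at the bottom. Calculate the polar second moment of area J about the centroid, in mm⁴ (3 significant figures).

Break the section into simple shapes (no overlaps), measuring from the bottom-left corner of the bounding box.
Web: 14 × 190, A = 2 660 mm², y = 95 mm, Ī = 8 002 167 mm⁴.
Top flange (beyond web): 41 × 16, A = 656 mm², y = 182 mm, Ī = 13 995 mm⁴.
Bottom flange (beyond web): 41 × 16, A = 656 mm², y = 8 mm, Ī = 13 995 mm⁴.
Centroid: ȳ = ΣA·y / ΣA = 95 mm.
Transfer each piece to the centroidal x-axis using Ī + A·d² with d = y − 95:
  web: d = 0 mm → contributes +8 002 167 mm⁴
  top flange (beyond web): d = 87 mm → contributes +4 979 259 mm⁴
  bottom flange (beyond web): d = -87 mm → contributes +4 979 259 mm⁴
Total I = 17 960 684 mm⁴.
For the y-axis: x̄ = 48 mm.
Repeating about the centroidal y-axis gives I_y = 1 219 436 mm⁴.
Polar second moment: J = I_x + I_y = 19 180 120 mm⁴.

J ≈ 1.92 × 10⁷ mm⁴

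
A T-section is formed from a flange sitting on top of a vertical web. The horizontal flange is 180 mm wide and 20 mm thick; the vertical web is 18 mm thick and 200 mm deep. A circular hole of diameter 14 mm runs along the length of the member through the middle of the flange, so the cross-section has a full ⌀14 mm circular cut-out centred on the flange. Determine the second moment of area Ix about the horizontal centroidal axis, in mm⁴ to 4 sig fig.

Decompose the section into non-overlapping parts with the origin at the bottom-left of its bounding rectangle.
Flange: 180 × 20, A = 3 600 mm², y = 210 mm, Ī = 120 000 mm⁴.
Web: 18 × 200, A = 3 600 mm², y = 100 mm, Ī = 12 000 000 mm⁴.
Hole (subtracted): ⌀14, A = 153.938 mm², y = 210 mm, Ī = 1885.74 mm⁴.
Centroid: ȳ = ΣA·y / ΣA = 153.798 mm.
Transfer each piece to the horizontal centroidal axis using Ī + A·d² with d = y − 153.798:
  flange: d = 56.2016 mm → contributes +11 491 034 mm⁴
  web: d = -53.7984 mm → contributes +22 419 362 mm⁴
  hole: d = 56.2016 mm → contributes −488 118 mm⁴
Total I = 33 422 278 mm⁴.

Ix ≈ 3.342 × 10⁷ mm⁴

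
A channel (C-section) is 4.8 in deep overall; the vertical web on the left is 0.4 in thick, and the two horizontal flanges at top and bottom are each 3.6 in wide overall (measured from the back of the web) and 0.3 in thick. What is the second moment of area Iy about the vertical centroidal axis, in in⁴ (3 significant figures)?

Iy ≈ 4.77 in⁴

Treat the section as a set of non-overlapping primitives; coordinates are from the bounding-box lower-left.
Web: 0.4 × 4.8, A = 1.92 in², x = 0.2 in, Ī = 0.0256 in⁴.
Top flange (beyond web): 3.2 × 0.3, A = 0.96 in², x = 2 in, Ī = 0.8192 in⁴.
Bottom flange (beyond web): 3.2 × 0.3, A = 0.96 in², x = 2 in, Ī = 0.8192 in⁴.
Centroid: x̄ = ΣA·x / ΣA = 1.1 in.
Transfer each piece to the vertical centroidal axis using Ī + A·d² with d = x − 1.1:
  web: d = -0.9 in → contributes +1.5808 in⁴
  top flange (beyond web): d = 0.9 in → contributes +1.5968 in⁴
  bottom flange (beyond web): d = 0.9 in → contributes +1.5968 in⁴
Total I = 4.7744 in⁴.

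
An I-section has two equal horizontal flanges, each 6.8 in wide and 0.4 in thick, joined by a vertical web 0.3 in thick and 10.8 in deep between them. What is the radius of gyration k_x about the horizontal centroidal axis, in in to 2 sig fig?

Break the section into simple shapes (no overlaps), measuring from the bottom-left corner of the bounding box.
Bottom flange: 6.8 × 0.4, A = 2.72 in², y = 0.2 in, Ī = 0.03627 in⁴.
Web: 0.3 × 10.8, A = 3.24 in², y = 5.8 in, Ī = 31.49 in⁴.
Top flange: 6.8 × 0.4, A = 2.72 in², y = 11.4 in, Ī = 0.03627 in⁴.
By symmetry the centroid is at mid-height, ȳ = 5.8 in.
Transfer each piece to the horizontal centroidal axis using Ī + A·d² with d = y − 5.8:
  bottom flange: d = -5.6 in → contributes +85.34 in⁴
  web: d = 0 in → contributes +31.49 in⁴
  top flange: d = 5.6 in → contributes +85.34 in⁴
Total I = 202.2 in⁴.
Radius of gyration: k = √(I/A) = √(202.2 / 8.68) = 4.826 in.

k_x ≈ 4.8 in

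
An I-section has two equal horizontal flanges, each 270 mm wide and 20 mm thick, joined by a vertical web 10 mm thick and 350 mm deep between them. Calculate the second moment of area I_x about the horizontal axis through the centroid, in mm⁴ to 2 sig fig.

I_x ≈ 4.1 × 10⁸ mm⁴

Decompose the section into non-overlapping parts with the origin at the bottom-left of its bounding rectangle.
Bottom flange: 270 × 20, A = 5 400 mm², y = 10 mm, Ī = 180 000 mm⁴.
Web: 10 × 350, A = 3 500 mm², y = 195 mm, Ī = 35 729 167 mm⁴.
Top flange: 270 × 20, A = 5 400 mm², y = 380 mm, Ī = 180 000 mm⁴.
By symmetry the centroid is at mid-height, ȳ = 195 mm.
Transfer each piece to the horizontal axis through the centroid using Ī + A·d² with d = y − 195:
  bottom flange: d = -185 mm → contributes +184 995 000 mm⁴
  web: d = 0 mm → contributes +35 729 167 mm⁴
  top flange: d = 185 mm → contributes +184 995 000 mm⁴
Total I = 405 719 167 mm⁴.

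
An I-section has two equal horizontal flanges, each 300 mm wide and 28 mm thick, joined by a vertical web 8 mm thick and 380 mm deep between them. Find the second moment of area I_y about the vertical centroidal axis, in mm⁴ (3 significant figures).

Split into non-overlapping primitives; take the origin at the lower-left of the bounding box.
Bottom flange: 300 × 28, A = 8 400 mm², x = 150 mm, Ī = 63 000 000 mm⁴.
Web: 8 × 380, A = 3 040 mm², x = 150 mm, Ī = 16 213 mm⁴.
Top flange: 300 × 28, A = 8 400 mm², x = 150 mm, Ī = 63 000 000 mm⁴.
By symmetry the centroid is at mid-width, x̄ = 150 mm.
All pieces are centred on the vertical centroidal axis, so I = ΣĪ = 126 016 213 mm⁴.

I_y ≈ 1.26 × 10⁸ mm⁴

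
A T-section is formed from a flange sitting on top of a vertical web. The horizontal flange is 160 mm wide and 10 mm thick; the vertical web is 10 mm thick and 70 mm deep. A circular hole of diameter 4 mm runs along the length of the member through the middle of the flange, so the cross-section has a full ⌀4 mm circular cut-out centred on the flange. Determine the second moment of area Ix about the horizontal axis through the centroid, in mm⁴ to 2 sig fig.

Decompose the section into non-overlapping parts with the origin at the bottom-left of its bounding rectangle.
Flange: 160 × 10, A = 1 600 mm², y = 75 mm, Ī = 13 333 mm⁴.
Web: 10 × 70, A = 700 mm², y = 35 mm, Ī = 285 833 mm⁴.
Hole (subtracted): ⌀4, A = 12.57 mm², y = 75 mm, Ī = 12.57 mm⁴.
Centroid: ȳ = ΣA·y / ΣA = 62.76 mm.
Transfer each piece to the horizontal axis through the centroid using Ī + A·d² with d = y − 62.76:
  flange: d = 12.24 mm → contributes +253 073 mm⁴
  web: d = -27.76 mm → contributes +825 235 mm⁴
  hole: d = 12.24 mm → contributes −1 895 mm⁴
Total I = 1 076 412 mm⁴.

Ix ≈ 1.1 × 10⁶ mm⁴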